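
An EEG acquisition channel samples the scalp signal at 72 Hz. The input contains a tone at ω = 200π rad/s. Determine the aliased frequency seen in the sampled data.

28 Hz

ω = 200π rad/s → f = ω/(2π) = 100 Hz.
100 Hz mod fs = 28 Hz.
28 Hz ≤ fs/2 = 36 Hz, appears at 28 Hz.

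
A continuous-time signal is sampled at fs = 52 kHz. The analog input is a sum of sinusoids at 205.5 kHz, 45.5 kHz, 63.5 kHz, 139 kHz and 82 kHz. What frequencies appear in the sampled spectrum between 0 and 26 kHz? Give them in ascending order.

2.5 kHz, 6.5 kHz, 11.5 kHz, 17 kHz, 22 kHz

fs/2 = 26 kHz.
205.5 kHz mod fs = 49.5 kHz.
49.5 kHz > fs/2 = 26 kHz, folds to fs − 49.5 kHz = 2.5 kHz.
45.5 kHz > fs/2 = 26 kHz, folds to fs − 45.5 kHz = 6.5 kHz.
63.5 kHz mod fs = 11.5 kHz.
11.5 kHz ≤ fs/2 = 26 kHz, appears at 11.5 kHz.
139 kHz mod fs = 35 kHz.
35 kHz > fs/2 = 26 kHz, folds to fs − 35 kHz = 17 kHz.
82 kHz mod fs = 30 kHz.
30 kHz > fs/2 = 26 kHz, folds to fs − 30 kHz = 22 kHz.
Distinct values: {2.5 kHz, 6.5 kHz, 11.5 kHz, 17 kHz, 22 kHz}.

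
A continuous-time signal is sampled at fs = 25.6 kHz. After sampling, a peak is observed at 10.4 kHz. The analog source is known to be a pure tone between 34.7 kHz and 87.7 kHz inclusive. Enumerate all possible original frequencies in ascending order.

Frequencies that alias to 10.4 kHz are k·fs ± 10.4 kHz for integer k ≥ 0.
k=0: 10.4 kHz.
k=1: 15.2 kHz, 36 kHz.
k=2: 40.8 kHz, 61.6 kHz.
k=3: 66.4 kHz, 87.2 kHz.
k=4: 92 kHz, 112.8 kHz.
Within [34.7 kHz, 87.7 kHz]: 36 kHz, 40.8 kHz, 61.6 kHz, 66.4 kHz, 87.2 kHz.

36 kHz, 40.8 kHz, 61.6 kHz, 66.4 kHz, 87.2 kHz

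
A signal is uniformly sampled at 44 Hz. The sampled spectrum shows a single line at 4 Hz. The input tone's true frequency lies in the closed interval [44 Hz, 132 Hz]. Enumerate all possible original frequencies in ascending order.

48 Hz, 84 Hz, 92 Hz, 128 Hz

Frequencies that alias to 4 Hz are k·fs ± 4 Hz for integer k ≥ 0.
k=0: 4 Hz.
k=1: 40 Hz, 48 Hz.
k=2: 84 Hz, 92 Hz.
k=3: 128 Hz, 136 Hz.
k=4: 172 Hz, 180 Hz.
Within [44 Hz, 132 Hz]: 48 Hz, 84 Hz, 92 Hz, 128 Hz.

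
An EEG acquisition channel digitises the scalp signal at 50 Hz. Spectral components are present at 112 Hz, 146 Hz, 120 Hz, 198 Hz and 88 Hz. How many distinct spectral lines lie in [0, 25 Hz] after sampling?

fs/2 = 25 Hz.
112 Hz mod fs = 12 Hz.
12 Hz ≤ fs/2 = 25 Hz, appears at 12 Hz.
146 Hz mod fs = 46 Hz.
46 Hz > fs/2 = 25 Hz, folds to fs − 46 Hz = 4 Hz.
120 Hz mod fs = 20 Hz.
20 Hz ≤ fs/2 = 25 Hz, appears at 20 Hz.
198 Hz mod fs = 48 Hz.
48 Hz > fs/2 = 25 Hz, folds to fs − 48 Hz = 2 Hz.
88 Hz mod fs = 38 Hz.
38 Hz > fs/2 = 25 Hz, folds to fs − 38 Hz = 12 Hz.
Distinct values: {2 Hz, 4 Hz, 12 Hz, 20 Hz} → 4.

4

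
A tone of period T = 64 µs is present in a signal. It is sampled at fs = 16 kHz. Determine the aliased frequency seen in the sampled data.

0.375 kHz

T = 64 µs → f = 1/T = 15.625 kHz.
15.625 kHz > fs/2 = 8 kHz, folds to fs − 15.625 kHz = 0.375 kHz.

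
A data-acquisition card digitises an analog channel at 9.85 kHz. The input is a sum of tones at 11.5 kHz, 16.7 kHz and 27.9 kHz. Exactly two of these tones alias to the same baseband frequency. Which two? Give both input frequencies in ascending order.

fs/2 = 4.925 kHz.
11.5 kHz mod fs = 1.65 kHz.
1.65 kHz ≤ fs/2 = 4.925 kHz, appears at 1.65 kHz.
16.7 kHz mod fs = 6.85 kHz.
6.85 kHz > fs/2 = 4.925 kHz, folds to fs − 6.85 kHz = 3 kHz.
27.9 kHz mod fs = 8.2 kHz.
8.2 kHz > fs/2 = 4.925 kHz, folds to fs − 8.2 kHz = 1.65 kHz.
11.5 kHz and 27.9 kHz both map to 1.65 kHz.

11.5 kHz, 27.9 kHz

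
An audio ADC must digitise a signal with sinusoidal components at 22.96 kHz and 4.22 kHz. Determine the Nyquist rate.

45.92 kHz

Highest-frequency component: 22.96 kHz.
Nyquist rate = 2 × 22.96 kHz = 45.92 kHz.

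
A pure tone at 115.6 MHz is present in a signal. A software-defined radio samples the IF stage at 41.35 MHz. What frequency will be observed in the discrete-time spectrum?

8.45 MHz

115.6 MHz mod fs = 32.9 MHz.
32.9 MHz > fs/2 = 20.675 MHz, folds to fs − 32.9 MHz = 8.45 MHz.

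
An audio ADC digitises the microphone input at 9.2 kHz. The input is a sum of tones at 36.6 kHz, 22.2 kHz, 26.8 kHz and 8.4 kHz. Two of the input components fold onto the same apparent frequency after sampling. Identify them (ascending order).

fs/2 = 4.6 kHz.
36.6 kHz mod fs = 9 kHz.
9 kHz > fs/2 = 4.6 kHz, folds to fs − 9 kHz = 0.2 kHz.
22.2 kHz mod fs = 3.8 kHz.
3.8 kHz ≤ fs/2 = 4.6 kHz, appears at 3.8 kHz.
26.8 kHz mod fs = 8.4 kHz.
8.4 kHz > fs/2 = 4.6 kHz, folds to fs − 8.4 kHz = 0.8 kHz.
8.4 kHz > fs/2 = 4.6 kHz, folds to fs − 8.4 kHz = 0.8 kHz.
8.4 kHz and 26.8 kHz both map to 0.8 kHz.

8.4 kHz, 26.8 kHz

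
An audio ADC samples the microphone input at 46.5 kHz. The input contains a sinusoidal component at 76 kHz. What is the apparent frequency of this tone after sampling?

17 kHz

76 kHz mod fs = 29.5 kHz.
29.5 kHz > fs/2 = 23.25 kHz, folds to fs − 29.5 kHz = 17 kHz.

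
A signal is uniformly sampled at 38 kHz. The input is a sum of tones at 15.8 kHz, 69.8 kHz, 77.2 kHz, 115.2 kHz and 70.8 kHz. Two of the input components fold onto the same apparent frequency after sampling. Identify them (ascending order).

fs/2 = 19 kHz.
15.8 kHz ≤ fs/2 = 19 kHz, passes unchanged.
69.8 kHz mod fs = 31.8 kHz.
31.8 kHz > fs/2 = 19 kHz, folds to fs − 31.8 kHz = 6.2 kHz.
77.2 kHz mod fs = 1.2 kHz.
1.2 kHz ≤ fs/2 = 19 kHz, appears at 1.2 kHz.
115.2 kHz mod fs = 1.2 kHz.
1.2 kHz ≤ fs/2 = 19 kHz, appears at 1.2 kHz.
70.8 kHz mod fs = 32.8 kHz.
32.8 kHz > fs/2 = 19 kHz, folds to fs − 32.8 kHz = 5.2 kHz.
77.2 kHz and 115.2 kHz both map to 1.2 kHz.

77.2 kHz, 115.2 kHz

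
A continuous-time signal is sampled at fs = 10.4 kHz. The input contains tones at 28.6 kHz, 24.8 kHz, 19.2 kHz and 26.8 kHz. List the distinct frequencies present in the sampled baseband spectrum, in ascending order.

fs/2 = 5.2 kHz.
28.6 kHz mod fs = 7.8 kHz.
7.8 kHz > fs/2 = 5.2 kHz, folds to fs − 7.8 kHz = 2.6 kHz.
24.8 kHz mod fs = 4 kHz.
4 kHz ≤ fs/2 = 5.2 kHz, appears at 4 kHz.
19.2 kHz mod fs = 8.8 kHz.
8.8 kHz > fs/2 = 5.2 kHz, folds to fs − 8.8 kHz = 1.6 kHz.
26.8 kHz mod fs = 6 kHz.
6 kHz > fs/2 = 5.2 kHz, folds to fs − 6 kHz = 4.4 kHz.
Distinct values: {1.6 kHz, 2.6 kHz, 4 kHz, 4.4 kHz}.

1.6 kHz, 2.6 kHz, 4 kHz, 4.4 kHz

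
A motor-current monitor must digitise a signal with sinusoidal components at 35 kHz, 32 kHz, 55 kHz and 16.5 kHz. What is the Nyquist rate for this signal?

Highest-frequency component: 55 kHz.
Nyquist rate = 2 × 55 kHz = 110 kHz.

110 kHz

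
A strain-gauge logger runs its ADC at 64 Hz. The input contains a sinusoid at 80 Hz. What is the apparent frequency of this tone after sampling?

16 Hz

80 Hz mod fs = 16 Hz.
16 Hz ≤ fs/2 = 32 Hz, appears at 16 Hz.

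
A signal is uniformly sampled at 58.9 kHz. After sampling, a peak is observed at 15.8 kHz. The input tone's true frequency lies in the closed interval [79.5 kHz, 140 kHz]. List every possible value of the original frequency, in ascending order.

Frequencies that alias to 15.8 kHz are k·fs ± 15.8 kHz for integer k ≥ 0.
k=0: 15.8 kHz.
k=1: 43.1 kHz, 74.7 kHz.
k=2: 102 kHz, 133.6 kHz.
k=3: 160.9 kHz, 192.5 kHz.
Within [79.5 kHz, 140 kHz]: 102 kHz, 133.6 kHz.

102 kHz, 133.6 kHz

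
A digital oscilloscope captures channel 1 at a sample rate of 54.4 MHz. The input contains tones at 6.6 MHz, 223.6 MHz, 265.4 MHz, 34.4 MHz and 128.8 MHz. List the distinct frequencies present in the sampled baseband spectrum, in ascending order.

6 MHz, 6.6 MHz, 20 MHz

fs/2 = 27.2 MHz.
6.6 MHz ≤ fs/2 = 27.2 MHz, passes unchanged.
223.6 MHz mod fs = 6 MHz.
6 MHz ≤ fs/2 = 27.2 MHz, appears at 6 MHz.
265.4 MHz mod fs = 47.8 MHz.
47.8 MHz > fs/2 = 27.2 MHz, folds to fs − 47.8 MHz = 6.6 MHz.
34.4 MHz > fs/2 = 27.2 MHz, folds to fs − 34.4 MHz = 20 MHz.
128.8 MHz mod fs = 20 MHz.
20 MHz ≤ fs/2 = 27.2 MHz, appears at 20 MHz.
Distinct values: {6 MHz, 6.6 MHz, 20 MHz}.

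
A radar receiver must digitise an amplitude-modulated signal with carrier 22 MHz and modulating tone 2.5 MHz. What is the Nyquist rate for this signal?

49 MHz

AM sidebands sit at fc ± fm = 19.5 MHz and 24.5 MHz.
Highest-frequency component: 24.5 MHz.
Nyquist rate = 2 × 24.5 MHz = 49 MHz.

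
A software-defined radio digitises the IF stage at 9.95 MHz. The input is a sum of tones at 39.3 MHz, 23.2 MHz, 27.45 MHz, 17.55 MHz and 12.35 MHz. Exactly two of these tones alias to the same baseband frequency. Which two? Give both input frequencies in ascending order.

12.35 MHz, 27.45 MHz

fs/2 = 4.975 MHz.
39.3 MHz mod fs = 9.45 MHz.
9.45 MHz > fs/2 = 4.975 MHz, folds to fs − 9.45 MHz = 0.5 MHz.
23.2 MHz mod fs = 3.3 MHz.
3.3 MHz ≤ fs/2 = 4.975 MHz, appears at 3.3 MHz.
27.45 MHz mod fs = 7.55 MHz.
7.55 MHz > fs/2 = 4.975 MHz, folds to fs − 7.55 MHz = 2.4 MHz.
17.55 MHz mod fs = 7.6 MHz.
7.6 MHz > fs/2 = 4.975 MHz, folds to fs − 7.6 MHz = 2.35 MHz.
12.35 MHz mod fs = 2.4 MHz.
2.4 MHz ≤ fs/2 = 4.975 MHz, appears at 2.4 MHz.
12.35 MHz and 27.45 MHz both map to 2.4 MHz.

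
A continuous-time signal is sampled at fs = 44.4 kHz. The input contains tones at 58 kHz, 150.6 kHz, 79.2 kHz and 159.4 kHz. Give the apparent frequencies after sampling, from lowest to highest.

9.6 kHz, 13.6 kHz, 17.4 kHz, 18.2 kHz

fs/2 = 22.2 kHz.
58 kHz mod fs = 13.6 kHz.
13.6 kHz ≤ fs/2 = 22.2 kHz, appears at 13.6 kHz.
150.6 kHz mod fs = 17.4 kHz.
17.4 kHz ≤ fs/2 = 22.2 kHz, appears at 17.4 kHz.
79.2 kHz mod fs = 34.8 kHz.
34.8 kHz > fs/2 = 22.2 kHz, folds to fs − 34.8 kHz = 9.6 kHz.
159.4 kHz mod fs = 26.2 kHz.
26.2 kHz > fs/2 = 22.2 kHz, folds to fs − 26.2 kHz = 18.2 kHz.
Distinct values: {9.6 kHz, 13.6 kHz, 17.4 kHz, 18.2 kHz}.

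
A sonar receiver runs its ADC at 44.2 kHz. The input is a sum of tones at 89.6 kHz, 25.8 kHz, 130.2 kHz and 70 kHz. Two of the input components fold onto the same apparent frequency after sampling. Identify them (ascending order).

fs/2 = 22.1 kHz.
89.6 kHz mod fs = 1.2 kHz.
1.2 kHz ≤ fs/2 = 22.1 kHz, appears at 1.2 kHz.
25.8 kHz > fs/2 = 22.1 kHz, folds to fs − 25.8 kHz = 18.4 kHz.
130.2 kHz mod fs = 41.8 kHz.
41.8 kHz > fs/2 = 22.1 kHz, folds to fs − 41.8 kHz = 2.4 kHz.
70 kHz mod fs = 25.8 kHz.
25.8 kHz > fs/2 = 22.1 kHz, folds to fs − 25.8 kHz = 18.4 kHz.
25.8 kHz and 70 kHz both map to 18.4 kHz.

25.8 kHz, 70 kHz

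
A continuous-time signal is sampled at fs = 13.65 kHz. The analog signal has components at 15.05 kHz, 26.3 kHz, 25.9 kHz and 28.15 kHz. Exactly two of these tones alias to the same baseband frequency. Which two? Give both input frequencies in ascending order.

15.05 kHz, 25.9 kHz

fs/2 = 6.825 kHz.
15.05 kHz mod fs = 1.4 kHz.
1.4 kHz ≤ fs/2 = 6.825 kHz, appears at 1.4 kHz.
26.3 kHz mod fs = 12.65 kHz.
12.65 kHz > fs/2 = 6.825 kHz, folds to fs − 12.65 kHz = 1 kHz.
25.9 kHz mod fs = 12.25 kHz.
12.25 kHz > fs/2 = 6.825 kHz, folds to fs − 12.25 kHz = 1.4 kHz.
28.15 kHz mod fs = 0.85 kHz.
0.85 kHz ≤ fs/2 = 6.825 kHz, appears at 0.85 kHz.
15.05 kHz and 25.9 kHz both map to 1.4 kHz.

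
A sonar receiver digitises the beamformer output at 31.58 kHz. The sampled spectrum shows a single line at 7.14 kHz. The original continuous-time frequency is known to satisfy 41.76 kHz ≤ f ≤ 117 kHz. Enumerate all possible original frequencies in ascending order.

56.02 kHz, 70.3 kHz, 87.6 kHz, 101.88 kHz

Frequencies that alias to 7.14 kHz are k·fs ± 7.14 kHz for integer k ≥ 0.
k=0: 7.14 kHz.
k=1: 24.44 kHz, 38.72 kHz.
k=2: 56.02 kHz, 70.3 kHz.
k=3: 87.6 kHz, 101.88 kHz.
k=4: 119.18 kHz, 133.46 kHz.
Within [41.76 kHz, 117 kHz]: 56.02 kHz, 70.3 kHz, 87.6 kHz, 101.88 kHz.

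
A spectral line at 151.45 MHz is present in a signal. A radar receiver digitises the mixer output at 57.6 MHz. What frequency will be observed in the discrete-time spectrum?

151.45 MHz mod fs = 36.25 MHz.
36.25 MHz > fs/2 = 28.8 MHz, folds to fs − 36.25 MHz = 21.35 MHz.

21.35 MHz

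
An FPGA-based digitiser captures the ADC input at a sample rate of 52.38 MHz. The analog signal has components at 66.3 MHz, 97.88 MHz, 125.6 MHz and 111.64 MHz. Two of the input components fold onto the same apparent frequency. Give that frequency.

fs/2 = 26.19 MHz.
66.3 MHz mod fs = 13.92 MHz.
13.92 MHz ≤ fs/2 = 26.19 MHz, appears at 13.92 MHz.
97.88 MHz mod fs = 45.5 MHz.
45.5 MHz > fs/2 = 26.19 MHz, folds to fs − 45.5 MHz = 6.88 MHz.
125.6 MHz mod fs = 20.84 MHz.
20.84 MHz ≤ fs/2 = 26.19 MHz, appears at 20.84 MHz.
111.64 MHz mod fs = 6.88 MHz.
6.88 MHz ≤ fs/2 = 26.19 MHz, appears at 6.88 MHz.
97.88 MHz and 111.64 MHz both map to 6.88 MHz.

6.88 MHz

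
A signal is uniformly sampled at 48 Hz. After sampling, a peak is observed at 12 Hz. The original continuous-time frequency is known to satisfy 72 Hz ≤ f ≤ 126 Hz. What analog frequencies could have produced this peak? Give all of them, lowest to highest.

Frequencies that alias to 12 Hz are k·fs ± 12 Hz for integer k ≥ 0.
k=0: 12 Hz.
k=1: 36 Hz, 60 Hz.
k=2: 84 Hz, 108 Hz.
k=3: 132 Hz, 156 Hz.
Within [72 Hz, 126 Hz]: 84 Hz, 108 Hz.

84 Hz, 108 Hz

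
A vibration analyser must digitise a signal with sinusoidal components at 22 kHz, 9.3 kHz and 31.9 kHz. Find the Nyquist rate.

Highest-frequency component: 31.9 kHz.
Nyquist rate = 2 × 31.9 kHz = 63.8 kHz.

63.8 kHz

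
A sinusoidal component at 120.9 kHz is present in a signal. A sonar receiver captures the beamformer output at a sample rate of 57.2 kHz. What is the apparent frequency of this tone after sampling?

6.5 kHz

120.9 kHz mod fs = 6.5 kHz.
6.5 kHz ≤ fs/2 = 28.6 kHz, appears at 6.5 kHz.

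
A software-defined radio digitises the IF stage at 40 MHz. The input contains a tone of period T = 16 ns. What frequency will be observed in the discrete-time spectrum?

T = 16 ns → f = 1/T = 62.5 MHz.
62.5 MHz mod fs = 22.5 MHz.
22.5 MHz > fs/2 = 20 MHz, folds to fs − 22.5 MHz = 17.5 MHz.

17.5 MHz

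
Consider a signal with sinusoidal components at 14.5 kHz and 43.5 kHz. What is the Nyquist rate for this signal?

87 kHz

Highest-frequency component: 43.5 kHz.
Nyquist rate = 2 × 43.5 kHz = 87 kHz.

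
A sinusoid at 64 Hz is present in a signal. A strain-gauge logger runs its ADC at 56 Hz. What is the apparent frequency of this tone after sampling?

8 Hz

64 Hz mod fs = 8 Hz.
8 Hz ≤ fs/2 = 28 Hz, appears at 8 Hz.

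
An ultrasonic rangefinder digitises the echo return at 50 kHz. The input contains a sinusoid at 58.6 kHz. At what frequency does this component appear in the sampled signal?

8.6 kHz

58.6 kHz mod fs = 8.6 kHz.
8.6 kHz ≤ fs/2 = 25 kHz, appears at 8.6 kHz.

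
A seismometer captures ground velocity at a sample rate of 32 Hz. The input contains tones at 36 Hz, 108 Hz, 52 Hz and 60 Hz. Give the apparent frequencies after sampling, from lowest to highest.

4 Hz, 12 Hz

fs/2 = 16 Hz.
36 Hz mod fs = 4 Hz.
4 Hz ≤ fs/2 = 16 Hz, appears at 4 Hz.
108 Hz mod fs = 12 Hz.
12 Hz ≤ fs/2 = 16 Hz, appears at 12 Hz.
52 Hz mod fs = 20 Hz.
20 Hz > fs/2 = 16 Hz, folds to fs − 20 Hz = 12 Hz.
60 Hz mod fs = 28 Hz.
28 Hz > fs/2 = 16 Hz, folds to fs − 28 Hz = 4 Hz.
Distinct values: {4 Hz, 12 Hz}.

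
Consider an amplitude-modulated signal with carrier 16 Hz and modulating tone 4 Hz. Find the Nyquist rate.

40 Hz

AM sidebands sit at fc ± fm = 12 Hz and 20 Hz.
Highest-frequency component: 20 Hz.
Nyquist rate = 2 × 20 Hz = 40 Hz.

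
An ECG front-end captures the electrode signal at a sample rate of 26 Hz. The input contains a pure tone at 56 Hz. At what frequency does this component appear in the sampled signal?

4 Hz

56 Hz mod fs = 4 Hz.
4 Hz ≤ fs/2 = 13 Hz, appears at 4 Hz.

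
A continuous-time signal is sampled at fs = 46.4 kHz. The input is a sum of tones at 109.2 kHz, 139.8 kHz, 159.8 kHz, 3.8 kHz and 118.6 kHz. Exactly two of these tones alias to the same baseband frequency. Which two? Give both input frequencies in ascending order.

118.6 kHz, 159.8 kHz

fs/2 = 23.2 kHz.
109.2 kHz mod fs = 16.4 kHz.
16.4 kHz ≤ fs/2 = 23.2 kHz, appears at 16.4 kHz.
139.8 kHz mod fs = 0.6 kHz.
0.6 kHz ≤ fs/2 = 23.2 kHz, appears at 0.6 kHz.
159.8 kHz mod fs = 20.6 kHz.
20.6 kHz ≤ fs/2 = 23.2 kHz, appears at 20.6 kHz.
3.8 kHz ≤ fs/2 = 23.2 kHz, passes unchanged.
118.6 kHz mod fs = 25.8 kHz.
25.8 kHz > fs/2 = 23.2 kHz, folds to fs − 25.8 kHz = 20.6 kHz.
118.6 kHz and 159.8 kHz both map to 20.6 kHz.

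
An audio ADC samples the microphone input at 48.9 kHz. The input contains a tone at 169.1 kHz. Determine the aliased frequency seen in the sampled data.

22.4 kHz

169.1 kHz mod fs = 22.4 kHz.
22.4 kHz ≤ fs/2 = 24.45 kHz, appears at 22.4 kHz.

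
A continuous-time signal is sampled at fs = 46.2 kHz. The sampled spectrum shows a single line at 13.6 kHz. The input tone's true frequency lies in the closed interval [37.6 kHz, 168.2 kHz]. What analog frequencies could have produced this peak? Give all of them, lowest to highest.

Frequencies that alias to 13.6 kHz are k·fs ± 13.6 kHz for integer k ≥ 0.
k=0: 13.6 kHz.
k=1: 32.6 kHz, 59.8 kHz.
k=2: 78.8 kHz, 106 kHz.
k=3: 125 kHz, 152.2 kHz.
k=4: 171.2 kHz, 198.4 kHz.
Within [37.6 kHz, 168.2 kHz]: 59.8 kHz, 78.8 kHz, 106 kHz, 125 kHz, 152.2 kHz.

59.8 kHz, 78.8 kHz, 106 kHz, 125 kHz, 152.2 kHz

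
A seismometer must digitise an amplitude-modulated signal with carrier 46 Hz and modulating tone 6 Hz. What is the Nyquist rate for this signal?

AM sidebands sit at fc ± fm = 40 Hz and 52 Hz.
Highest-frequency component: 52 Hz.
Nyquist rate = 2 × 52 Hz = 104 Hz.

104 Hz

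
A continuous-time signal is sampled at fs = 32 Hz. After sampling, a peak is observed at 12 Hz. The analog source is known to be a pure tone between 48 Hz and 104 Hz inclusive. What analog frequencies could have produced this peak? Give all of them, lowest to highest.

52 Hz, 76 Hz, 84 Hz

Frequencies that alias to 12 Hz are k·fs ± 12 Hz for integer k ≥ 0.
k=0: 12 Hz.
k=1: 20 Hz, 44 Hz.
k=2: 52 Hz, 76 Hz.
k=3: 84 Hz, 108 Hz.
k=4: 116 Hz, 140 Hz.
Within [48 Hz, 104 Hz]: 52 Hz, 76 Hz, 84 Hz.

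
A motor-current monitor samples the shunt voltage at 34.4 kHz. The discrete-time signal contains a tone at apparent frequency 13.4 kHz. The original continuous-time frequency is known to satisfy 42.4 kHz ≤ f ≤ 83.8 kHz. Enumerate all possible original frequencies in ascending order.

Frequencies that alias to 13.4 kHz are k·fs ± 13.4 kHz for integer k ≥ 0.
k=0: 13.4 kHz.
k=1: 21 kHz, 47.8 kHz.
k=2: 55.4 kHz, 82.2 kHz.
k=3: 89.8 kHz, 116.6 kHz.
Within [42.4 kHz, 83.8 kHz]: 47.8 kHz, 55.4 kHz, 82.2 kHz.

47.8 kHz, 55.4 kHz, 82.2 kHz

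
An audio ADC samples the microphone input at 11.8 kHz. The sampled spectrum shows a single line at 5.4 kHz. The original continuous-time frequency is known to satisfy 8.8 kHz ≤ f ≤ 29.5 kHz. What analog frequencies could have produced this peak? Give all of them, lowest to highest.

Frequencies that alias to 5.4 kHz are k·fs ± 5.4 kHz for integer k ≥ 0.
k=0: 5.4 kHz.
k=1: 6.4 kHz, 17.2 kHz.
k=2: 18.2 kHz, 29 kHz.
k=3: 30 kHz, 40.8 kHz.
Within [8.8 kHz, 29.5 kHz]: 17.2 kHz, 18.2 kHz, 29 kHz.

17.2 kHz, 18.2 kHz, 29 kHz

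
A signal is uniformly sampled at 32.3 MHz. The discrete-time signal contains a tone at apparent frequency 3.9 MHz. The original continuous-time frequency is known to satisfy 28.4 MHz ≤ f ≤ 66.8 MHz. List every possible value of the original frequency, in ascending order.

28.4 MHz, 36.2 MHz, 60.7 MHz

Frequencies that alias to 3.9 MHz are k·fs ± 3.9 MHz for integer k ≥ 0.
k=0: 3.9 MHz.
k=1: 28.4 MHz, 36.2 MHz.
k=2: 60.7 MHz, 68.5 MHz.
k=3: 93 MHz, 100.8 MHz.
Within [28.4 MHz, 66.8 MHz]: 28.4 MHz, 36.2 MHz, 60.7 MHz.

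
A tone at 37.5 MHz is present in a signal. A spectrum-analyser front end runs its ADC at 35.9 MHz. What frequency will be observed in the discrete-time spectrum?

37.5 MHz mod fs = 1.6 MHz.
1.6 MHz ≤ fs/2 = 17.95 MHz, appears at 1.6 MHz.

1.6 MHz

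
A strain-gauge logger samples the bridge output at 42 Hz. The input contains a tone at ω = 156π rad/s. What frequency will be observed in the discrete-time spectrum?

ω = 156π rad/s → f = ω/(2π) = 78 Hz.
78 Hz mod fs = 36 Hz.
36 Hz > fs/2 = 21 Hz, folds to fs − 36 Hz = 6 Hz.

6 Hz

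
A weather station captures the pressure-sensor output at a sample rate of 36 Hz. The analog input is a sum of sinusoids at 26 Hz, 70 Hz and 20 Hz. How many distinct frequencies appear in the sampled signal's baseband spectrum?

3

fs/2 = 18 Hz.
26 Hz > fs/2 = 18 Hz, folds to fs − 26 Hz = 10 Hz.
70 Hz mod fs = 34 Hz.
34 Hz > fs/2 = 18 Hz, folds to fs − 34 Hz = 2 Hz.
20 Hz > fs/2 = 18 Hz, folds to fs − 20 Hz = 16 Hz.
Distinct values: {2 Hz, 10 Hz, 16 Hz} → 3.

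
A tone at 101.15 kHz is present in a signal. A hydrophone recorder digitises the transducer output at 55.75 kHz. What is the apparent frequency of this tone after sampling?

10.35 kHz

101.15 kHz mod fs = 45.4 kHz.
45.4 kHz > fs/2 = 27.875 kHz, folds to fs − 45.4 kHz = 10.35 kHz.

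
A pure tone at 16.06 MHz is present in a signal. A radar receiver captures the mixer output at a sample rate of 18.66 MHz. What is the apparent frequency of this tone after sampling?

16.06 MHz > fs/2 = 9.33 MHz, folds to fs − 16.06 MHz = 2.6 MHz.

2.6 MHz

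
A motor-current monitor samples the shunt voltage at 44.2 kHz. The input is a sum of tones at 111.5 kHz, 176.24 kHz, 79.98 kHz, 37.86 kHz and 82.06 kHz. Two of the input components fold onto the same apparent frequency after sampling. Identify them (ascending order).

fs/2 = 22.1 kHz.
111.5 kHz mod fs = 23.1 kHz.
23.1 kHz > fs/2 = 22.1 kHz, folds to fs − 23.1 kHz = 21.1 kHz.
176.24 kHz mod fs = 43.64 kHz.
43.64 kHz > fs/2 = 22.1 kHz, folds to fs − 43.64 kHz = 0.56 kHz.
79.98 kHz mod fs = 35.78 kHz.
35.78 kHz > fs/2 = 22.1 kHz, folds to fs − 35.78 kHz = 8.42 kHz.
37.86 kHz > fs/2 = 22.1 kHz, folds to fs − 37.86 kHz = 6.34 kHz.
82.06 kHz mod fs = 37.86 kHz.
37.86 kHz > fs/2 = 22.1 kHz, folds to fs − 37.86 kHz = 6.34 kHz.
37.86 kHz and 82.06 kHz both map to 6.34 kHz.

37.86 kHz, 82.06 kHz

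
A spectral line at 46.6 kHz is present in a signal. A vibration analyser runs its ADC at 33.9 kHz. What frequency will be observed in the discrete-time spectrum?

46.6 kHz mod fs = 12.7 kHz.
12.7 kHz ≤ fs/2 = 16.95 kHz, appears at 12.7 kHz.

12.7 kHz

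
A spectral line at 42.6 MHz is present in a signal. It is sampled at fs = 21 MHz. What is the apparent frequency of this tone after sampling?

0.6 MHz

42.6 MHz mod fs = 0.6 MHz.
0.6 MHz ≤ fs/2 = 10.5 MHz, appears at 0.6 MHz.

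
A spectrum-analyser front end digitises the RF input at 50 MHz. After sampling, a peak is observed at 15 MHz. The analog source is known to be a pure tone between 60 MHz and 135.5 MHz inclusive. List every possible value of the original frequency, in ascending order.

Frequencies that alias to 15 MHz are k·fs ± 15 MHz for integer k ≥ 0.
k=0: 15 MHz.
k=1: 35 MHz, 65 MHz.
k=2: 85 MHz, 115 MHz.
k=3: 135 MHz, 165 MHz.
k=4: 185 MHz, 215 MHz.
Within [60 MHz, 135.5 MHz]: 65 MHz, 85 MHz, 115 MHz, 135 MHz.

65 MHz, 85 MHz, 115 MHz, 135 MHz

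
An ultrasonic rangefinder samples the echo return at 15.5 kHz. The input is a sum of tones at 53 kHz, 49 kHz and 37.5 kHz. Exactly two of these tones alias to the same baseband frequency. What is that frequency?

6.5 kHz

fs/2 = 7.75 kHz.
53 kHz mod fs = 6.5 kHz.
6.5 kHz ≤ fs/2 = 7.75 kHz, appears at 6.5 kHz.
49 kHz mod fs = 2.5 kHz.
2.5 kHz ≤ fs/2 = 7.75 kHz, appears at 2.5 kHz.
37.5 kHz mod fs = 6.5 kHz.
6.5 kHz ≤ fs/2 = 7.75 kHz, appears at 6.5 kHz.
37.5 kHz and 53 kHz both map to 6.5 kHz.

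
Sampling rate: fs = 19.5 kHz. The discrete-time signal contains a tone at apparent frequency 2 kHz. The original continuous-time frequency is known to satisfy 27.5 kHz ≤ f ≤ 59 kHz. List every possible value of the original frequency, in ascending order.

Frequencies that alias to 2 kHz are k·fs ± 2 kHz for integer k ≥ 0.
k=0: 2 kHz.
k=1: 17.5 kHz, 21.5 kHz.
k=2: 37 kHz, 41 kHz.
k=3: 56.5 kHz, 60.5 kHz.
k=4: 76 kHz, 80 kHz.
Within [27.5 kHz, 59 kHz]: 37 kHz, 41 kHz, 56.5 kHz.

37 kHz, 41 kHz, 56.5 kHz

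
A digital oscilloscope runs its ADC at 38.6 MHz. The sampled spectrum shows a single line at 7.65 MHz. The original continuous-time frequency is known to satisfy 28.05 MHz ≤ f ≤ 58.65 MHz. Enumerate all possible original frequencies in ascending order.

Frequencies that alias to 7.65 MHz are k·fs ± 7.65 MHz for integer k ≥ 0.
k=0: 7.65 MHz.
k=1: 30.95 MHz, 46.25 MHz.
k=2: 69.55 MHz, 84.85 MHz.
Within [28.05 MHz, 58.65 MHz]: 30.95 MHz, 46.25 MHz.

30.95 MHz, 46.25 MHz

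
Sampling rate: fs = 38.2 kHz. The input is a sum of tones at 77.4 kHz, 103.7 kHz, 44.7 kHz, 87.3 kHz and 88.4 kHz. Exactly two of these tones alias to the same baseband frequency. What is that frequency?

10.9 kHz

fs/2 = 19.1 kHz.
77.4 kHz mod fs = 1 kHz.
1 kHz ≤ fs/2 = 19.1 kHz, appears at 1 kHz.
103.7 kHz mod fs = 27.3 kHz.
27.3 kHz > fs/2 = 19.1 kHz, folds to fs − 27.3 kHz = 10.9 kHz.
44.7 kHz mod fs = 6.5 kHz.
6.5 kHz ≤ fs/2 = 19.1 kHz, appears at 6.5 kHz.
87.3 kHz mod fs = 10.9 kHz.
10.9 kHz ≤ fs/2 = 19.1 kHz, appears at 10.9 kHz.
88.4 kHz mod fs = 12 kHz.
12 kHz ≤ fs/2 = 19.1 kHz, appears at 12 kHz.
87.3 kHz and 103.7 kHz both map to 10.9 kHz.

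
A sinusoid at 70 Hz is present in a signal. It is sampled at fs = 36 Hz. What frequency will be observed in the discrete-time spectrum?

2 Hz

70 Hz mod fs = 34 Hz.
34 Hz > fs/2 = 18 Hz, folds to fs − 34 Hz = 2 Hz.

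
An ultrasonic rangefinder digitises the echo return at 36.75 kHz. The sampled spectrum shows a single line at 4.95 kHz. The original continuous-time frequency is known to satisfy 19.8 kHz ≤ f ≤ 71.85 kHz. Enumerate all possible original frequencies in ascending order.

Frequencies that alias to 4.95 kHz are k·fs ± 4.95 kHz for integer k ≥ 0.
k=0: 4.95 kHz.
k=1: 31.8 kHz, 41.7 kHz.
k=2: 68.55 kHz, 78.45 kHz.
k=3: 105.3 kHz, 115.2 kHz.
Within [19.8 kHz, 71.85 kHz]: 31.8 kHz, 41.7 kHz, 68.55 kHz.

31.8 kHz, 41.7 kHz, 68.55 kHz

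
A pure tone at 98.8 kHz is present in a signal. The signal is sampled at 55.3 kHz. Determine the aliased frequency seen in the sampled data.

11.8 kHz

98.8 kHz mod fs = 43.5 kHz.
43.5 kHz > fs/2 = 27.65 kHz, folds to fs − 43.5 kHz = 11.8 kHz.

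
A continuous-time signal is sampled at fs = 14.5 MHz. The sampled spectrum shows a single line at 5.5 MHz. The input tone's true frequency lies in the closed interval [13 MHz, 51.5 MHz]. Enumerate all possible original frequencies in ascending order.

Frequencies that alias to 5.5 MHz are k·fs ± 5.5 MHz for integer k ≥ 0.
k=0: 5.5 MHz.
k=1: 9 MHz, 20 MHz.
k=2: 23.5 MHz, 34.5 MHz.
k=3: 38 MHz, 49 MHz.
k=4: 52.5 MHz, 63.5 MHz.
Within [13 MHz, 51.5 MHz]: 20 MHz, 23.5 MHz, 34.5 MHz, 38 MHz, 49 MHz.

20 MHz, 23.5 MHz, 34.5 MHz, 38 MHz, 49 MHz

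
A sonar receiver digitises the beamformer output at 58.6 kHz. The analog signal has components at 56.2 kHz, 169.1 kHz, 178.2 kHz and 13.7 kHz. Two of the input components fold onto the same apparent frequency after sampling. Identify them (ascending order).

56.2 kHz, 178.2 kHz

fs/2 = 29.3 kHz.
56.2 kHz > fs/2 = 29.3 kHz, folds to fs − 56.2 kHz = 2.4 kHz.
169.1 kHz mod fs = 51.9 kHz.
51.9 kHz > fs/2 = 29.3 kHz, folds to fs − 51.9 kHz = 6.7 kHz.
178.2 kHz mod fs = 2.4 kHz.
2.4 kHz ≤ fs/2 = 29.3 kHz, appears at 2.4 kHz.
13.7 kHz ≤ fs/2 = 29.3 kHz, passes unchanged.
56.2 kHz and 178.2 kHz both map to 2.4 kHz.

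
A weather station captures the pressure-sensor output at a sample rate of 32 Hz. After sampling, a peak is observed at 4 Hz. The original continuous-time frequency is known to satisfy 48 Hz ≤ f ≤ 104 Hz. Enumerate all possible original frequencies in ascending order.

Frequencies that alias to 4 Hz are k·fs ± 4 Hz for integer k ≥ 0.
k=0: 4 Hz.
k=1: 28 Hz, 36 Hz.
k=2: 60 Hz, 68 Hz.
k=3: 92 Hz, 100 Hz.
k=4: 124 Hz, 132 Hz.
Within [48 Hz, 104 Hz]: 60 Hz, 68 Hz, 92 Hz, 100 Hz.

60 Hz, 68 Hz, 92 Hz, 100 Hz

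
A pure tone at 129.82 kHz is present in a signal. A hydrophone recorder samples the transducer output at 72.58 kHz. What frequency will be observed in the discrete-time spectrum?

15.34 kHz

129.82 kHz mod fs = 57.24 kHz.
57.24 kHz > fs/2 = 36.29 kHz, folds to fs − 57.24 kHz = 15.34 kHz.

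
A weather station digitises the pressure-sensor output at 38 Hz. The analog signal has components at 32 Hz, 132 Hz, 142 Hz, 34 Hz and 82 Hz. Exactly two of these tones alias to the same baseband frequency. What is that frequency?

6 Hz

fs/2 = 19 Hz.
32 Hz > fs/2 = 19 Hz, folds to fs − 32 Hz = 6 Hz.
132 Hz mod fs = 18 Hz.
18 Hz ≤ fs/2 = 19 Hz, appears at 18 Hz.
142 Hz mod fs = 28 Hz.
28 Hz > fs/2 = 19 Hz, folds to fs − 28 Hz = 10 Hz.
34 Hz > fs/2 = 19 Hz, folds to fs − 34 Hz = 4 Hz.
82 Hz mod fs = 6 Hz.
6 Hz ≤ fs/2 = 19 Hz, appears at 6 Hz.
32 Hz and 82 Hz both map to 6 Hz.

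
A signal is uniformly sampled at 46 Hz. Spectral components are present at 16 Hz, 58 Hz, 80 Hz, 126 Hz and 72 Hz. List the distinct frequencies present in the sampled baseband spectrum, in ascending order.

12 Hz, 16 Hz, 20 Hz

fs/2 = 23 Hz.
16 Hz ≤ fs/2 = 23 Hz, passes unchanged.
58 Hz mod fs = 12 Hz.
12 Hz ≤ fs/2 = 23 Hz, appears at 12 Hz.
80 Hz mod fs = 34 Hz.
34 Hz > fs/2 = 23 Hz, folds to fs − 34 Hz = 12 Hz.
126 Hz mod fs = 34 Hz.
34 Hz > fs/2 = 23 Hz, folds to fs − 34 Hz = 12 Hz.
72 Hz mod fs = 26 Hz.
26 Hz > fs/2 = 23 Hz, folds to fs − 26 Hz = 20 Hz.
Distinct values: {12 Hz, 16 Hz, 20 Hz}.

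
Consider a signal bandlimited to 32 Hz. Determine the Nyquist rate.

64 Hz

Nyquist rate = 2 × 32 Hz = 64 Hz.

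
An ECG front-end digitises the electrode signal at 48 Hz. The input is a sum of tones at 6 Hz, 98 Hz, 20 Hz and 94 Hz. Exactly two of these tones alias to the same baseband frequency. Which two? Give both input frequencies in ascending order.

94 Hz, 98 Hz

fs/2 = 24 Hz.
6 Hz ≤ fs/2 = 24 Hz, passes unchanged.
98 Hz mod fs = 2 Hz.
2 Hz ≤ fs/2 = 24 Hz, appears at 2 Hz.
20 Hz ≤ fs/2 = 24 Hz, passes unchanged.
94 Hz mod fs = 46 Hz.
46 Hz > fs/2 = 24 Hz, folds to fs − 46 Hz = 2 Hz.
94 Hz and 98 Hz both map to 2 Hz.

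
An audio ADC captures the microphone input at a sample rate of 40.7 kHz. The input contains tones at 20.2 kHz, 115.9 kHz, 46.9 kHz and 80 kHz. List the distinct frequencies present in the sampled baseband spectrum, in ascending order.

fs/2 = 20.35 kHz.
20.2 kHz ≤ fs/2 = 20.35 kHz, passes unchanged.
115.9 kHz mod fs = 34.5 kHz.
34.5 kHz > fs/2 = 20.35 kHz, folds to fs − 34.5 kHz = 6.2 kHz.
46.9 kHz mod fs = 6.2 kHz.
6.2 kHz ≤ fs/2 = 20.35 kHz, appears at 6.2 kHz.
80 kHz mod fs = 39.3 kHz.
39.3 kHz > fs/2 = 20.35 kHz, folds to fs − 39.3 kHz = 1.4 kHz.
Distinct values: {1.4 kHz, 6.2 kHz, 20.2 kHz}.

1.4 kHz, 6.2 kHz, 20.2 kHz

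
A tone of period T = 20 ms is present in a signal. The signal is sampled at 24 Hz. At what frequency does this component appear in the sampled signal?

T = 20 ms → f = 1/T = 50 Hz.
50 Hz mod fs = 2 Hz.
2 Hz ≤ fs/2 = 12 Hz, appears at 2 Hz.

2 Hz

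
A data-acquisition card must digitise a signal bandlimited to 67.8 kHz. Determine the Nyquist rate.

Nyquist rate = 2 × 67.8 kHz = 135.6 kHz.

135.6 kHz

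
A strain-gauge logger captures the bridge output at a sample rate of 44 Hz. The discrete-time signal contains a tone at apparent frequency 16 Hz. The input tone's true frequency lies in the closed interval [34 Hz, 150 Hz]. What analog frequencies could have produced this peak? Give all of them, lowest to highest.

60 Hz, 72 Hz, 104 Hz, 116 Hz, 148 Hz

Frequencies that alias to 16 Hz are k·fs ± 16 Hz for integer k ≥ 0.
k=0: 16 Hz.
k=1: 28 Hz, 60 Hz.
k=2: 72 Hz, 104 Hz.
k=3: 116 Hz, 148 Hz.
k=4: 160 Hz, 192 Hz.
Within [34 Hz, 150 Hz]: 60 Hz, 72 Hz, 104 Hz, 116 Hz, 148 Hz.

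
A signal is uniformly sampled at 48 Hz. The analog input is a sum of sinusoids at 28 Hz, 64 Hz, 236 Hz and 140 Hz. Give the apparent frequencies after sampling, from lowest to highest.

fs/2 = 24 Hz.
28 Hz > fs/2 = 24 Hz, folds to fs − 28 Hz = 20 Hz.
64 Hz mod fs = 16 Hz.
16 Hz ≤ fs/2 = 24 Hz, appears at 16 Hz.
236 Hz mod fs = 44 Hz.
44 Hz > fs/2 = 24 Hz, folds to fs − 44 Hz = 4 Hz.
140 Hz mod fs = 44 Hz.
44 Hz > fs/2 = 24 Hz, folds to fs − 44 Hz = 4 Hz.
Distinct values: {4 Hz, 16 Hz, 20 Hz}.

4 Hz, 16 Hz, 20 Hz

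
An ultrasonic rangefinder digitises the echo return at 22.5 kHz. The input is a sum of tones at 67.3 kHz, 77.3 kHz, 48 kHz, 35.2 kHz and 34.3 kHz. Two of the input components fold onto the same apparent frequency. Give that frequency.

9.8 kHz

fs/2 = 11.25 kHz.
67.3 kHz mod fs = 22.3 kHz.
22.3 kHz > fs/2 = 11.25 kHz, folds to fs − 22.3 kHz = 0.2 kHz.
77.3 kHz mod fs = 9.8 kHz.
9.8 kHz ≤ fs/2 = 11.25 kHz, appears at 9.8 kHz.
48 kHz mod fs = 3 kHz.
3 kHz ≤ fs/2 = 11.25 kHz, appears at 3 kHz.
35.2 kHz mod fs = 12.7 kHz.
12.7 kHz > fs/2 = 11.25 kHz, folds to fs − 12.7 kHz = 9.8 kHz.
34.3 kHz mod fs = 11.8 kHz.
11.8 kHz > fs/2 = 11.25 kHz, folds to fs − 11.8 kHz = 10.7 kHz.
35.2 kHz and 77.3 kHz both map to 9.8 kHz.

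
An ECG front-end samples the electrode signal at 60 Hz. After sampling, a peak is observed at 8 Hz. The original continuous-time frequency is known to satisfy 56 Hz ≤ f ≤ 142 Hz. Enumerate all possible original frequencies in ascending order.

Frequencies that alias to 8 Hz are k·fs ± 8 Hz for integer k ≥ 0.
k=0: 8 Hz.
k=1: 52 Hz, 68 Hz.
k=2: 112 Hz, 128 Hz.
k=3: 172 Hz, 188 Hz.
Within [56 Hz, 142 Hz]: 68 Hz, 112 Hz, 128 Hz.

68 Hz, 112 Hz, 128 Hz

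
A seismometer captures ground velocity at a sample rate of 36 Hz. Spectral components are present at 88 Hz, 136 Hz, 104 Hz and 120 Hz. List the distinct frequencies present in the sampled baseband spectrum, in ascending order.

4 Hz, 8 Hz, 12 Hz, 16 Hz

fs/2 = 18 Hz.
88 Hz mod fs = 16 Hz.
16 Hz ≤ fs/2 = 18 Hz, appears at 16 Hz.
136 Hz mod fs = 28 Hz.
28 Hz > fs/2 = 18 Hz, folds to fs − 28 Hz = 8 Hz.
104 Hz mod fs = 32 Hz.
32 Hz > fs/2 = 18 Hz, folds to fs − 32 Hz = 4 Hz.
120 Hz mod fs = 12 Hz.
12 Hz ≤ fs/2 = 18 Hz, appears at 12 Hz.
Distinct values: {4 Hz, 8 Hz, 12 Hz, 16 Hz}.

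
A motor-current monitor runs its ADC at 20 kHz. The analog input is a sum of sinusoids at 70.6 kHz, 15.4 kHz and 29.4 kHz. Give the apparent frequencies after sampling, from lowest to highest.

4.6 kHz, 9.4 kHz

fs/2 = 10 kHz.
70.6 kHz mod fs = 10.6 kHz.
10.6 kHz > fs/2 = 10 kHz, folds to fs − 10.6 kHz = 9.4 kHz.
15.4 kHz > fs/2 = 10 kHz, folds to fs − 15.4 kHz = 4.6 kHz.
29.4 kHz mod fs = 9.4 kHz.
9.4 kHz ≤ fs/2 = 10 kHz, appears at 9.4 kHz.
Distinct values: {4.6 kHz, 9.4 kHz}.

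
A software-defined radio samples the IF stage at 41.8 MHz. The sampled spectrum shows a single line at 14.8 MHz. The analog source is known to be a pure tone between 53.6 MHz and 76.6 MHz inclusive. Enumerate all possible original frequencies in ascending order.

Frequencies that alias to 14.8 MHz are k·fs ± 14.8 MHz for integer k ≥ 0.
k=0: 14.8 MHz.
k=1: 27 MHz, 56.6 MHz.
k=2: 68.8 MHz, 98.4 MHz.
k=3: 110.6 MHz, 140.2 MHz.
Within [53.6 MHz, 76.6 MHz]: 56.6 MHz, 68.8 MHz.

56.6 MHz, 68.8 MHz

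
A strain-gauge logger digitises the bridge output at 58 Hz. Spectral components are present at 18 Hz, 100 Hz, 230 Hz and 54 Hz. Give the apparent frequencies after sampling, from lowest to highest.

fs/2 = 29 Hz.
18 Hz ≤ fs/2 = 29 Hz, passes unchanged.
100 Hz mod fs = 42 Hz.
42 Hz > fs/2 = 29 Hz, folds to fs − 42 Hz = 16 Hz.
230 Hz mod fs = 56 Hz.
56 Hz > fs/2 = 29 Hz, folds to fs − 56 Hz = 2 Hz.
54 Hz > fs/2 = 29 Hz, folds to fs − 54 Hz = 4 Hz.
Distinct values: {2 Hz, 4 Hz, 16 Hz, 18 Hz}.

2 Hz, 4 Hz, 16 Hz, 18 Hz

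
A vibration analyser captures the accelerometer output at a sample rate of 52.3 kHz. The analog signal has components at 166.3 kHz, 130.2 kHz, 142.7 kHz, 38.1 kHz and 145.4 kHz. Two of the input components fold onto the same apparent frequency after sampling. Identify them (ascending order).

fs/2 = 26.15 kHz.
166.3 kHz mod fs = 9.4 kHz.
9.4 kHz ≤ fs/2 = 26.15 kHz, appears at 9.4 kHz.
130.2 kHz mod fs = 25.6 kHz.
25.6 kHz ≤ fs/2 = 26.15 kHz, appears at 25.6 kHz.
142.7 kHz mod fs = 38.1 kHz.
38.1 kHz > fs/2 = 26.15 kHz, folds to fs − 38.1 kHz = 14.2 kHz.
38.1 kHz > fs/2 = 26.15 kHz, folds to fs − 38.1 kHz = 14.2 kHz.
145.4 kHz mod fs = 40.8 kHz.
40.8 kHz > fs/2 = 26.15 kHz, folds to fs − 40.8 kHz = 11.5 kHz.
38.1 kHz and 142.7 kHz both map to 14.2 kHz.

38.1 kHz, 142.7 kHz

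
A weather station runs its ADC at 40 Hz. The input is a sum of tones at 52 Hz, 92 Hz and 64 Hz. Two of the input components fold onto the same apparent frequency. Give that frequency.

fs/2 = 20 Hz.
52 Hz mod fs = 12 Hz.
12 Hz ≤ fs/2 = 20 Hz, appears at 12 Hz.
92 Hz mod fs = 12 Hz.
12 Hz ≤ fs/2 = 20 Hz, appears at 12 Hz.
64 Hz mod fs = 24 Hz.
24 Hz > fs/2 = 20 Hz, folds to fs − 24 Hz = 16 Hz.
52 Hz and 92 Hz both map to 12 Hz.

12 Hz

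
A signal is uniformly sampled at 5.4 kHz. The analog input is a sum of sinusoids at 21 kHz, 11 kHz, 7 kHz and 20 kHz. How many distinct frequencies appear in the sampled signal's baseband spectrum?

3

fs/2 = 2.7 kHz.
21 kHz mod fs = 4.8 kHz.
4.8 kHz > fs/2 = 2.7 kHz, folds to fs − 4.8 kHz = 0.6 kHz.
11 kHz mod fs = 0.2 kHz.
0.2 kHz ≤ fs/2 = 2.7 kHz, appears at 0.2 kHz.
7 kHz mod fs = 1.6 kHz.
1.6 kHz ≤ fs/2 = 2.7 kHz, appears at 1.6 kHz.
20 kHz mod fs = 3.8 kHz.
3.8 kHz > fs/2 = 2.7 kHz, folds to fs − 3.8 kHz = 1.6 kHz.
Distinct values: {0.2 kHz, 0.6 kHz, 1.6 kHz} → 3.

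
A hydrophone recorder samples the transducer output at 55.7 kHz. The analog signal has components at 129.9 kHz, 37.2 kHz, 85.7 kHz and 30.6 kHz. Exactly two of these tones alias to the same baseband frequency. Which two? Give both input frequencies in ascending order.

37.2 kHz, 129.9 kHz

fs/2 = 27.85 kHz.
129.9 kHz mod fs = 18.5 kHz.
18.5 kHz ≤ fs/2 = 27.85 kHz, appears at 18.5 kHz.
37.2 kHz > fs/2 = 27.85 kHz, folds to fs − 37.2 kHz = 18.5 kHz.
85.7 kHz mod fs = 30 kHz.
30 kHz > fs/2 = 27.85 kHz, folds to fs − 30 kHz = 25.7 kHz.
30.6 kHz > fs/2 = 27.85 kHz, folds to fs − 30.6 kHz = 25.1 kHz.
37.2 kHz and 129.9 kHz both map to 18.5 kHz.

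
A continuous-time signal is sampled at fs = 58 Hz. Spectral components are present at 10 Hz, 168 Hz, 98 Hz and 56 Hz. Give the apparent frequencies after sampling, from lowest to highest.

2 Hz, 6 Hz, 10 Hz, 18 Hz

fs/2 = 29 Hz.
10 Hz ≤ fs/2 = 29 Hz, passes unchanged.
168 Hz mod fs = 52 Hz.
52 Hz > fs/2 = 29 Hz, folds to fs − 52 Hz = 6 Hz.
98 Hz mod fs = 40 Hz.
40 Hz > fs/2 = 29 Hz, folds to fs − 40 Hz = 18 Hz.
56 Hz > fs/2 = 29 Hz, folds to fs − 56 Hz = 2 Hz.
Distinct values: {2 Hz, 6 Hz, 10 Hz, 18 Hz}.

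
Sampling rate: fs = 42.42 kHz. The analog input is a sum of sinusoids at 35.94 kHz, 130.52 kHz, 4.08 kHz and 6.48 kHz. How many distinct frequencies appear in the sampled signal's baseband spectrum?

fs/2 = 21.21 kHz.
35.94 kHz > fs/2 = 21.21 kHz, folds to fs − 35.94 kHz = 6.48 kHz.
130.52 kHz mod fs = 3.26 kHz.
3.26 kHz ≤ fs/2 = 21.21 kHz, appears at 3.26 kHz.
4.08 kHz ≤ fs/2 = 21.21 kHz, passes unchanged.
6.48 kHz ≤ fs/2 = 21.21 kHz, passes unchanged.
Distinct values: {3.26 kHz, 4.08 kHz, 6.48 kHz} → 3.

3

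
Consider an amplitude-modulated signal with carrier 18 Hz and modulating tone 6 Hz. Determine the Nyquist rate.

AM sidebands sit at fc ± fm = 12 Hz and 24 Hz.
Highest-frequency component: 24 Hz.
Nyquist rate = 2 × 24 Hz = 48 Hz.

48 Hz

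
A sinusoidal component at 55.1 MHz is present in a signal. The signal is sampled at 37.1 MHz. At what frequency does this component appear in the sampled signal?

55.1 MHz mod fs = 18 MHz.
18 MHz ≤ fs/2 = 18.55 MHz, appears at 18 MHz.

18 MHz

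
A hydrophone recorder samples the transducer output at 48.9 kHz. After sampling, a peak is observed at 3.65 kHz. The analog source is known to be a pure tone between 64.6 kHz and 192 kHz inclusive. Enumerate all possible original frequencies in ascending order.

94.15 kHz, 101.45 kHz, 143.05 kHz, 150.35 kHz, 191.95 kHz

Frequencies that alias to 3.65 kHz are k·fs ± 3.65 kHz for integer k ≥ 0.
k=0: 3.65 kHz.
k=1: 45.25 kHz, 52.55 kHz.
k=2: 94.15 kHz, 101.45 kHz.
k=3: 143.05 kHz, 150.35 kHz.
k=4: 191.95 kHz, 199.25 kHz.
k=5: 240.85 kHz, 248.15 kHz.
Within [64.6 kHz, 192 kHz]: 94.15 kHz, 101.45 kHz, 143.05 kHz, 150.35 kHz, 191.95 kHz.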